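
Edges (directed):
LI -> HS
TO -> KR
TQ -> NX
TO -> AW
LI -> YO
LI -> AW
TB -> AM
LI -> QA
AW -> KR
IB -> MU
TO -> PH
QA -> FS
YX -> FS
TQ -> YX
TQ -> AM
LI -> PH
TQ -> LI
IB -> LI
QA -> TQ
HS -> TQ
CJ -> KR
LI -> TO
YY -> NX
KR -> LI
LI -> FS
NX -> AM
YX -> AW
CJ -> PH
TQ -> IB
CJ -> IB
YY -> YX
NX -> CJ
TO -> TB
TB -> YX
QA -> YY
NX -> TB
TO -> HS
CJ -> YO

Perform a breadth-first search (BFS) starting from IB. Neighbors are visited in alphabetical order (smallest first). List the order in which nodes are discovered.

Visit IB; enqueue LI, MU → queue [LI, MU]
Visit LI; enqueue AW, FS, HS, PH, QA, TO, YO → queue [MU, AW, FS, HS, PH, QA, TO, YO]
Visit MU → queue [AW, FS, HS, PH, QA, TO, YO]
Visit AW; enqueue KR → queue [FS, HS, PH, QA, TO, YO, KR]
Visit FS → queue [HS, PH, QA, TO, YO, KR]
Visit HS; enqueue TQ → queue [PH, QA, TO, YO, KR, TQ]
Visit PH → queue [QA, TO, YO, KR, TQ]
Visit QA; enqueue YY → queue [TO, YO, KR, TQ, YY]
Visit TO; enqueue TB → queue [YO, KR, TQ, YY, TB]
Visit YO → queue [KR, TQ, YY, TB]
Visit KR → queue [TQ, YY, TB]
Visit TQ; enqueue AM, NX, YX → queue [YY, TB, AM, NX, YX]
Visit YY → queue [TB, AM, NX, YX]
Visit TB → queue [AM, NX, YX]
Visit AM → queue [NX, YX]
Visit NX; enqueue CJ → queue [YX, CJ]
Visit YX → queue [CJ]
Visit CJ → queue []

IB LI MU AW FS HS PH QA TO YO KR TQ YY TB AM NX YX CJ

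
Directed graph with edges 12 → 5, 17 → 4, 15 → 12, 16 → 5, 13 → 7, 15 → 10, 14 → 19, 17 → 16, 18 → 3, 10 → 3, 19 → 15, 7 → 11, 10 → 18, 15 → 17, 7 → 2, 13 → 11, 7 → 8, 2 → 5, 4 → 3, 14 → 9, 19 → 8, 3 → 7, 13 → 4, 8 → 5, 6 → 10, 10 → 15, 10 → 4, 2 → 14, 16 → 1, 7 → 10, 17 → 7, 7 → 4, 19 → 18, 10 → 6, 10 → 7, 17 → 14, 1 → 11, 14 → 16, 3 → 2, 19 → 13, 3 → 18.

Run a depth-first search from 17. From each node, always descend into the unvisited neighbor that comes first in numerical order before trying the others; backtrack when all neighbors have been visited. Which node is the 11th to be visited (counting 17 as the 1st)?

Visit 17
17 → 4
4 → 3
3 → 2
2 → 5
2 → 14
14 → 9
14 → 16
16 → 1
1 → 11
14 → 19
19 → 8
19 → 13
13 → 7
7 → 10
10 → 6
10 → 15
15 → 12
10 → 18

Visit order: 17, 4, 3, 2, 5, 14, 9, 16, 1, 11, 19, 8, 13, 7, 10, 6, 15, 12, 18

19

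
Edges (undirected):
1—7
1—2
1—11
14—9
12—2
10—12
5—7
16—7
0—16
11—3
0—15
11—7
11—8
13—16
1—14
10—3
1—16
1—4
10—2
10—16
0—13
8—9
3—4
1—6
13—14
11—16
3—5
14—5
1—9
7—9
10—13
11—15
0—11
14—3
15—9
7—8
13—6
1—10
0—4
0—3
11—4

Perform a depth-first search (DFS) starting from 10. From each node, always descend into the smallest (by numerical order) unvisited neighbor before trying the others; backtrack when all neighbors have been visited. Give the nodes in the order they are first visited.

10, 1, 2, 12, 4, 0, 3, 5, 7, 8, 9, 14, 13, 6, 16, 11, 15

Visit 10
10 → 1
1 → 2
2 → 12
1 → 4
4 → 0
0 → 3
3 → 5
5 → 7
7 → 8
8 → 9
9 → 14
14 → 13
13 → 6
13 → 16
16 → 11
11 → 15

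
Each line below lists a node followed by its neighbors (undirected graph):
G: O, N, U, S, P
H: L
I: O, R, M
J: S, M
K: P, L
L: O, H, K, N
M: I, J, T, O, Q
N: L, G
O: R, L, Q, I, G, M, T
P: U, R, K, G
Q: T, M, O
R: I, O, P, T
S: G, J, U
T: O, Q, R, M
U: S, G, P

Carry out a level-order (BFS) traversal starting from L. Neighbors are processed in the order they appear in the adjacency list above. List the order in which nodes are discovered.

L O H K N R Q I G M T P U S J

Visit L; enqueue O, H, K, N → queue [O, H, K, N]
Visit O; enqueue R, Q, I, G, M, T → queue [H, K, N, R, Q, I, G, M, T]
Visit H → queue [K, N, R, Q, I, G, M, T]
Visit K; enqueue P → queue [N, R, Q, I, G, M, T, P]
Visit N → queue [R, Q, I, G, M, T, P]
Visit R → queue [Q, I, G, M, T, P]
Visit Q → queue [I, G, M, T, P]
Visit I → queue [G, M, T, P]
Visit G; enqueue U, S → queue [M, T, P, U, S]
Visit M; enqueue J → queue [T, P, U, S, J]
Visit T → queue [P, U, S, J]
Visit P → queue [U, S, J]
Visit U → queue [S, J]
Visit S → queue [J]
Visit J → queue []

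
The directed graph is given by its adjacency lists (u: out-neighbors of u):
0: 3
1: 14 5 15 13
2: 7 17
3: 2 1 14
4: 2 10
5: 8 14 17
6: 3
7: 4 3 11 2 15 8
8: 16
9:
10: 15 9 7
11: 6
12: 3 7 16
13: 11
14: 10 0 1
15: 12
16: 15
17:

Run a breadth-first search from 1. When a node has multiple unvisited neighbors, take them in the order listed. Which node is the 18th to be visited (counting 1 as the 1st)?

Visit 1; enqueue 14, 5, 15, 13 → queue [14, 5, 15, 13]
Visit 14; enqueue 10, 0 → queue [5, 15, 13, 10, 0]
Visit 5; enqueue 8, 17 → queue [15, 13, 10, 0, 8, 17]
Visit 15; enqueue 12 → queue [13, 10, 0, 8, 17, 12]
Visit 13; enqueue 11 → queue [10, 0, 8, 17, 12, 11]
Visit 10; enqueue 9, 7 → queue [0, 8, 17, 12, 11, 9, 7]
Visit 0; enqueue 3 → queue [8, 17, 12, 11, 9, 7, 3]
Visit 8; enqueue 16 → queue [17, 12, 11, 9, 7, 3, 16]
Visit 17 → queue [12, 11, 9, 7, 3, 16]
Visit 12 → queue [11, 9, 7, 3, 16]
Visit 11; enqueue 6 → queue [9, 7, 3, 16, 6]
Visit 9 → queue [7, 3, 16, 6]
Visit 7; enqueue 4, 2 → queue [3, 16, 6, 4, 2]
Visit 3 → queue [16, 6, 4, 2]
Visit 16 → queue [6, 4, 2]
Visit 6 → queue [4, 2]
Visit 4 → queue [2]
Visit 2 → queue []

Visit order: 1, 14, 5, 15, 13, 10, 0, 8, 17, 12, 11, 9, 7, 3, 16, 6, 4, 2

2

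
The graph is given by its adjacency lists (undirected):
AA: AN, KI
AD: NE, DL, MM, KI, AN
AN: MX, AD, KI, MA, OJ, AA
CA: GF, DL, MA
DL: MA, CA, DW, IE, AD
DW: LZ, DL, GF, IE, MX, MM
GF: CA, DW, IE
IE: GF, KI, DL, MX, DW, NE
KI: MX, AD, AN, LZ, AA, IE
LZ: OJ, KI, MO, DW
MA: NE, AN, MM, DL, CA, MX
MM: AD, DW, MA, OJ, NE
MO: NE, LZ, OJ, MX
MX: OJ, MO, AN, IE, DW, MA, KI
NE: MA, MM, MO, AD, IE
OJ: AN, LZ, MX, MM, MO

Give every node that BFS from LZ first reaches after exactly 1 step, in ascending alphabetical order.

Level 0: LZ
Level 1: DW, KI, MO, OJ
Level 2: AA, AD, AN, DL, GF, IE, MM, MX, NE
Level 3: CA, MA

DW, KI, MO, OJ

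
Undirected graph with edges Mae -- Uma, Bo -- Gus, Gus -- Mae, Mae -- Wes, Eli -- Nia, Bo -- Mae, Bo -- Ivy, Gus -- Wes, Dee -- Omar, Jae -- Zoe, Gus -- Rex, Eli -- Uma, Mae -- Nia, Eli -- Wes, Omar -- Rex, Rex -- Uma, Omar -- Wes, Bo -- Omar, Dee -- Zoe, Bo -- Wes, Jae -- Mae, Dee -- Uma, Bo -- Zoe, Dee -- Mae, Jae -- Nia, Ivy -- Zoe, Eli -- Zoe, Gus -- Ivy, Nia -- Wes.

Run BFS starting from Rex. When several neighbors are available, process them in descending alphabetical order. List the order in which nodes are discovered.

Rex, Uma, Omar, Gus, Mae, Eli, Dee, Wes, Bo, Ivy, Nia, Jae, Zoe

Visit Rex; enqueue Uma, Omar, Gus → queue [Uma, Omar, Gus]
Visit Uma; enqueue Mae, Eli, Dee → queue [Omar, Gus, Mae, Eli, Dee]
Visit Omar; enqueue Wes, Bo → queue [Gus, Mae, Eli, Dee, Wes, Bo]
Visit Gus; enqueue Ivy → queue [Mae, Eli, Dee, Wes, Bo, Ivy]
Visit Mae; enqueue Nia, Jae → queue [Eli, Dee, Wes, Bo, Ivy, Nia, Jae]
Visit Eli; enqueue Zoe → queue [Dee, Wes, Bo, Ivy, Nia, Jae, Zoe]
Visit Dee → queue [Wes, Bo, Ivy, Nia, Jae, Zoe]
Visit Wes → queue [Bo, Ivy, Nia, Jae, Zoe]
Visit Bo → queue [Ivy, Nia, Jae, Zoe]
Visit Ivy → queue [Nia, Jae, Zoe]
Visit Nia → queue [Jae, Zoe]
Visit Jae → queue [Zoe]
Visit Zoe → queue []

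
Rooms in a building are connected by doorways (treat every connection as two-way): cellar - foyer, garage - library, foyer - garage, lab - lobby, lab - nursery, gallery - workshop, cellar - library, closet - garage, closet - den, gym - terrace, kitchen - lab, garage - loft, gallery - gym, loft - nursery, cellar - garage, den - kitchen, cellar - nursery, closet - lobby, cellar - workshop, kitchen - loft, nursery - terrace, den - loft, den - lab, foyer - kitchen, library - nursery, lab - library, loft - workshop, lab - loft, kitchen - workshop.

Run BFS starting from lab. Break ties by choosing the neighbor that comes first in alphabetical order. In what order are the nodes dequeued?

lab, den, kitchen, library, lobby, loft, nursery, closet, foyer, workshop, cellar, garage, terrace, gallery, gym

Visit lab; enqueue den, kitchen, library, lobby, loft, nursery → queue [den, kitchen, library, lobby, loft, nursery]
Visit den; enqueue closet → queue [kitchen, library, lobby, loft, nursery, closet]
Visit kitchen; enqueue foyer, workshop → queue [library, lobby, loft, nursery, closet, foyer, workshop]
Visit library; enqueue cellar, garage → queue [lobby, loft, nursery, closet, foyer, workshop, cellar, garage]
Visit lobby → queue [loft, nursery, closet, foyer, workshop, cellar, garage]
Visit loft → queue [nursery, closet, foyer, workshop, cellar, garage]
Visit nursery; enqueue terrace → queue [closet, foyer, workshop, cellar, garage, terrace]
Visit closet → queue [foyer, workshop, cellar, garage, terrace]
Visit foyer → queue [workshop, cellar, garage, terrace]
Visit workshop; enqueue gallery → queue [cellar, garage, terrace, gallery]
Visit cellar → queue [garage, terrace, gallery]
Visit garage → queue [terrace, gallery]
Visit terrace; enqueue gym → queue [gallery, gym]
Visit gallery → queue [gym]
Visit gym → queue []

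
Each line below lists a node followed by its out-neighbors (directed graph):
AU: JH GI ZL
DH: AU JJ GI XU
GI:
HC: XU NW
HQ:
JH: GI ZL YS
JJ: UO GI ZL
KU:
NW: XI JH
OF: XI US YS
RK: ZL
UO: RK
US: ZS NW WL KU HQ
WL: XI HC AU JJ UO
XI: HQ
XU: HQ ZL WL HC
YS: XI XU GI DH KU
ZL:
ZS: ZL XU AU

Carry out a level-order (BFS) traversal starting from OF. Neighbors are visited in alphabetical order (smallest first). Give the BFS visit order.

OF US XI YS HQ KU NW WL ZS DH GI XU JH AU HC JJ UO ZL RK

Visit OF; enqueue US, XI, YS → queue [US, XI, YS]
Visit US; enqueue HQ, KU, NW, WL, ZS → queue [XI, YS, HQ, KU, NW, WL, ZS]
Visit XI → queue [YS, HQ, KU, NW, WL, ZS]
Visit YS; enqueue DH, GI, XU → queue [HQ, KU, NW, WL, ZS, DH, GI, XU]
Visit HQ → queue [KU, NW, WL, ZS, DH, GI, XU]
Visit KU → queue [NW, WL, ZS, DH, GI, XU]
Visit NW; enqueue JH → queue [WL, ZS, DH, GI, XU, JH]
Visit WL; enqueue AU, HC, JJ, UO → queue [ZS, DH, GI, XU, JH, AU, HC, JJ, UO]
Visit ZS; enqueue ZL → queue [DH, GI, XU, JH, AU, HC, JJ, UO, ZL]
Visit DH → queue [GI, XU, JH, AU, HC, JJ, UO, ZL]
Visit GI → queue [XU, JH, AU, HC, JJ, UO, ZL]
Visit XU → queue [JH, AU, HC, JJ, UO, ZL]
Visit JH → queue [AU, HC, JJ, UO, ZL]
Visit AU → queue [HC, JJ, UO, ZL]
Visit HC → queue [JJ, UO, ZL]
Visit JJ → queue [UO, ZL]
Visit UO; enqueue RK → queue [ZL, RK]
Visit ZL → queue [RK]
Visit RK → queue []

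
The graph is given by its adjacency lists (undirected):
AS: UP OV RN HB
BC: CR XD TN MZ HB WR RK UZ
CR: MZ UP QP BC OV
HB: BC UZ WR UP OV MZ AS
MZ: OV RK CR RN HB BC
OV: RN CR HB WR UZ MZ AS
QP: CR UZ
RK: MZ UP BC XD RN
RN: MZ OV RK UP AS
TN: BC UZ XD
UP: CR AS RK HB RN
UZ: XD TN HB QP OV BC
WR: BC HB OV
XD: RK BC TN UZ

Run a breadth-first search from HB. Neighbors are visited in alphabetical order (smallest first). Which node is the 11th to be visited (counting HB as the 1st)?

Visit HB; enqueue AS, BC, MZ, OV, UP, UZ, WR → queue [AS, BC, MZ, OV, UP, UZ, WR]
Visit AS; enqueue RN → queue [BC, MZ, OV, UP, UZ, WR, RN]
Visit BC; enqueue CR, RK, TN, XD → queue [MZ, OV, UP, UZ, WR, RN, CR, RK, TN, XD]
Visit MZ → queue [OV, UP, UZ, WR, RN, CR, RK, TN, XD]
Visit OV → queue [UP, UZ, WR, RN, CR, RK, TN, XD]
Visit UP → queue [UZ, WR, RN, CR, RK, TN, XD]
Visit UZ; enqueue QP → queue [WR, RN, CR, RK, TN, XD, QP]
Visit WR → queue [RN, CR, RK, TN, XD, QP]
Visit RN → queue [CR, RK, TN, XD, QP]
Visit CR → queue [RK, TN, XD, QP]
Visit RK → queue [TN, XD, QP]
Visit TN → queue [XD, QP]
Visit XD → queue [QP]
Visit QP → queue []

Visit order: HB, AS, BC, MZ, OV, UP, UZ, WR, RN, CR, RK, TN, XD, QP

RK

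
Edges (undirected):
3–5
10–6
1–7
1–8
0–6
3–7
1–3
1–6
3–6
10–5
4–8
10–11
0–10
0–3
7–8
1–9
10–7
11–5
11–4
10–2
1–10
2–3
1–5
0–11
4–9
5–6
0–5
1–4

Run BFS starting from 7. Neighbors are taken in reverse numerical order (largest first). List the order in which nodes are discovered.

Visit 7; enqueue 10, 8, 3, 1 → queue [10, 8, 3, 1]
Visit 10; enqueue 11, 6, 5, 2, 0 → queue [8, 3, 1, 11, 6, 5, 2, 0]
Visit 8; enqueue 4 → queue [3, 1, 11, 6, 5, 2, 0, 4]
Visit 3 → queue [1, 11, 6, 5, 2, 0, 4]
Visit 1; enqueue 9 → queue [11, 6, 5, 2, 0, 4, 9]
Visit 11 → queue [6, 5, 2, 0, 4, 9]
Visit 6 → queue [5, 2, 0, 4, 9]
Visit 5 → queue [2, 0, 4, 9]
Visit 2 → queue [0, 4, 9]
Visit 0 → queue [4, 9]
Visit 4 → queue [9]
Visit 9 → queue []

7, 10, 8, 3, 1, 11, 6, 5, 2, 0, 4, 9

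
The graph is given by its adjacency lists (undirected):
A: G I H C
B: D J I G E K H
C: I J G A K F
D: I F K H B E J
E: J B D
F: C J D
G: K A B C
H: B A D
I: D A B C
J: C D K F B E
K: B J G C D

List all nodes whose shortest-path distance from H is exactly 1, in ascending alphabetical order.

Level 0: H
Level 1: A, B, D
Level 2: C, E, F, G, I, J, K

A, B, D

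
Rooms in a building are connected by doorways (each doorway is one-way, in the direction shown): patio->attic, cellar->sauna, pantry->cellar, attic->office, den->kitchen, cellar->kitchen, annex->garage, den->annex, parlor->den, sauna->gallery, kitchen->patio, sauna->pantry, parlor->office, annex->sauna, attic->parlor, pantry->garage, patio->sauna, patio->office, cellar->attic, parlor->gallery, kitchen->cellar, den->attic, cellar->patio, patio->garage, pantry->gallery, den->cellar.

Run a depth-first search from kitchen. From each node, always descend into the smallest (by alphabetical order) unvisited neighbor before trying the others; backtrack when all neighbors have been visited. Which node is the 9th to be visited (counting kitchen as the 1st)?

Visit kitchen
kitchen → cellar
cellar → attic
attic → office
attic → parlor
parlor → den
den → annex
annex → garage
annex → sauna
sauna → gallery
sauna → pantry
cellar → patio

Visit order: kitchen, cellar, attic, office, parlor, den, annex, garage, sauna, gallery, pantry, patio

sauna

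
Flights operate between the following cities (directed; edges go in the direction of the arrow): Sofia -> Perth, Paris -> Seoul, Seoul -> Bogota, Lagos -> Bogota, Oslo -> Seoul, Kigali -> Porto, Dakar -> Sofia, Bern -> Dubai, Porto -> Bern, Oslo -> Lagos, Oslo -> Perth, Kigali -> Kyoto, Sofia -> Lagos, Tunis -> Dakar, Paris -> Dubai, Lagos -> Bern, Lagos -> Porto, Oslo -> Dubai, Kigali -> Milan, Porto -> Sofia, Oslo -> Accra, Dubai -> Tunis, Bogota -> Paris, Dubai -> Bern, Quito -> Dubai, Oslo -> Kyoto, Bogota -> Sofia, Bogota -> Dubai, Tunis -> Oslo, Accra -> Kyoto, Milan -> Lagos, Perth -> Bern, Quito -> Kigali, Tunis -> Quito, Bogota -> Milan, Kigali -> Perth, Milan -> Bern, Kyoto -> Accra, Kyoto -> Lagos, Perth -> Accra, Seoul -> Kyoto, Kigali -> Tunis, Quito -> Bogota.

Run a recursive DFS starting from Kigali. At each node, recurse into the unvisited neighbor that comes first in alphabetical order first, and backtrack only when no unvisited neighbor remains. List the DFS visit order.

Visit Kigali
Kigali → Kyoto
Kyoto → Accra
Kyoto → Lagos
Lagos → Bern
Bern → Dubai
Dubai → Tunis
Tunis → Dakar
Dakar → Sofia
Sofia → Perth
Tunis → Oslo
Oslo → Seoul
Seoul → Bogota
Bogota → Milan
Bogota → Paris
Tunis → Quito
Lagos → Porto

Kigali -> Kyoto -> Accra -> Lagos -> Bern -> Dubai -> Tunis -> Dakar -> Sofia -> Perth -> Oslo -> Seoul -> Bogota -> Milan -> Paris -> Quito -> Porto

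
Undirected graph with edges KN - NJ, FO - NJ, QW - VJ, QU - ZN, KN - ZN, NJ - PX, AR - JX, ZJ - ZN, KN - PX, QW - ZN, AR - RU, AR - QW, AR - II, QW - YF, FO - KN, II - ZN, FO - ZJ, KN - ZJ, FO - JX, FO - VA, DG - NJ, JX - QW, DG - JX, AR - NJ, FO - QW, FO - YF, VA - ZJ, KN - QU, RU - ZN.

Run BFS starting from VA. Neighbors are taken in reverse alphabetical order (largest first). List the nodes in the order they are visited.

Visit VA; enqueue ZJ, FO → queue [ZJ, FO]
Visit ZJ; enqueue ZN, KN → queue [FO, ZN, KN]
Visit FO; enqueue YF, QW, NJ, JX → queue [ZN, KN, YF, QW, NJ, JX]
Visit ZN; enqueue RU, QU, II → queue [KN, YF, QW, NJ, JX, RU, QU, II]
Visit KN; enqueue PX → queue [YF, QW, NJ, JX, RU, QU, II, PX]
Visit YF → queue [QW, NJ, JX, RU, QU, II, PX]
Visit QW; enqueue VJ, AR → queue [NJ, JX, RU, QU, II, PX, VJ, AR]
Visit NJ; enqueue DG → queue [JX, RU, QU, II, PX, VJ, AR, DG]
Visit JX → queue [RU, QU, II, PX, VJ, AR, DG]
Visit RU → queue [QU, II, PX, VJ, AR, DG]
Visit QU → queue [II, PX, VJ, AR, DG]
Visit II → queue [PX, VJ, AR, DG]
Visit PX → queue [VJ, AR, DG]
Visit VJ → queue [AR, DG]
Visit AR → queue [DG]
Visit DG → queue []

VA → ZJ → FO → ZN → KN → YF → QW → NJ → JX → RU → QU → II → PX → VJ → AR → DG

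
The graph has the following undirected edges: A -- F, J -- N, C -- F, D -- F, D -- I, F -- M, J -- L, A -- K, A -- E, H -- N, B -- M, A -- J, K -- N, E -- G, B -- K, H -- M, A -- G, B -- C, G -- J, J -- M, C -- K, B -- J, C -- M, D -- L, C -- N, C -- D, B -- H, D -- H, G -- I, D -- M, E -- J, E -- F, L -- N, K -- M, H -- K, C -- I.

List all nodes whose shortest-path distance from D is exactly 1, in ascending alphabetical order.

C, F, H, I, L, M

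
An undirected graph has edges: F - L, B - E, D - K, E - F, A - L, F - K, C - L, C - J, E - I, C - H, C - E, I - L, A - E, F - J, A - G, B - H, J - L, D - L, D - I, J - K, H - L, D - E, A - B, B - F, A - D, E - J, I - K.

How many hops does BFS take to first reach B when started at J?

2

Level 0: J
Level 1: C, E, F, K, L
Level 2: A, B, D, H, I
Level 3: G
B first appears at level 2.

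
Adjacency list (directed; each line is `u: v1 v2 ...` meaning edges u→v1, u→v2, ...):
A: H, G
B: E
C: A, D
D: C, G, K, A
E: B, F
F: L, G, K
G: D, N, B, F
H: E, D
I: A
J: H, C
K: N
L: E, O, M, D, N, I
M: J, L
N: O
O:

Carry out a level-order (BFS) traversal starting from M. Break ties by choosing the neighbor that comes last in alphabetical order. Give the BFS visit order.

M L J O N I E D H C A F B K G

Visit M; enqueue L, J → queue [L, J]
Visit L; enqueue O, N, I, E, D → queue [J, O, N, I, E, D]
Visit J; enqueue H, C → queue [O, N, I, E, D, H, C]
Visit O → queue [N, I, E, D, H, C]
Visit N → queue [I, E, D, H, C]
Visit I; enqueue A → queue [E, D, H, C, A]
Visit E; enqueue F, B → queue [D, H, C, A, F, B]
Visit D; enqueue K, G → queue [H, C, A, F, B, K, G]
Visit H → queue [C, A, F, B, K, G]
Visit C → queue [A, F, B, K, G]
Visit A → queue [F, B, K, G]
Visit F → queue [B, K, G]
Visit B → queue [K, G]
Visit K → queue [G]
Visit G → queue []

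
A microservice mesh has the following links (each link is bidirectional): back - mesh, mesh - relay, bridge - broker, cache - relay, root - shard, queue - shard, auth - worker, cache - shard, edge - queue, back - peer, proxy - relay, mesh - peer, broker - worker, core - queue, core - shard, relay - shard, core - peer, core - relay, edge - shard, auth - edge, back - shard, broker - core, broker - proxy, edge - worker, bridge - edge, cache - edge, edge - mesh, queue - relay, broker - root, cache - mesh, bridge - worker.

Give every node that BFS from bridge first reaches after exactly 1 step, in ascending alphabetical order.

Level 0: bridge
Level 1: broker, edge, worker
Level 2: auth, cache, core, mesh, proxy, queue, root, shard
Level 3: back, peer, relay

broker, edge, worker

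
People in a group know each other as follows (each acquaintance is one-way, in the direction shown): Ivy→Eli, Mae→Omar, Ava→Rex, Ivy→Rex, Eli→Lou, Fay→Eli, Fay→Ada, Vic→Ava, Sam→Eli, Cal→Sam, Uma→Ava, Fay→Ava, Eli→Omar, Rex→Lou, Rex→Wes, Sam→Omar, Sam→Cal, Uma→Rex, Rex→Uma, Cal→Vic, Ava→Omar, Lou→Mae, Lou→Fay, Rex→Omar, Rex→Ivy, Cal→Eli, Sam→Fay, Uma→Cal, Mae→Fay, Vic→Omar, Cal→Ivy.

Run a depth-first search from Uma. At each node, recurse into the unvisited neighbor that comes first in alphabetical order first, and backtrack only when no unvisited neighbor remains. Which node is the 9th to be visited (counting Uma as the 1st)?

Ada

Visit Uma
Uma → Ava
Ava → Omar
Ava → Rex
Rex → Ivy
Ivy → Eli
Eli → Lou
Lou → Fay
Fay → Ada
Lou → Mae
Rex → Wes
Uma → Cal
Cal → Sam
Cal → Vic

Visit order: Uma, Ava, Omar, Rex, Ivy, Eli, Lou, Fay, Ada, Mae, Wes, Cal, Sam, Vic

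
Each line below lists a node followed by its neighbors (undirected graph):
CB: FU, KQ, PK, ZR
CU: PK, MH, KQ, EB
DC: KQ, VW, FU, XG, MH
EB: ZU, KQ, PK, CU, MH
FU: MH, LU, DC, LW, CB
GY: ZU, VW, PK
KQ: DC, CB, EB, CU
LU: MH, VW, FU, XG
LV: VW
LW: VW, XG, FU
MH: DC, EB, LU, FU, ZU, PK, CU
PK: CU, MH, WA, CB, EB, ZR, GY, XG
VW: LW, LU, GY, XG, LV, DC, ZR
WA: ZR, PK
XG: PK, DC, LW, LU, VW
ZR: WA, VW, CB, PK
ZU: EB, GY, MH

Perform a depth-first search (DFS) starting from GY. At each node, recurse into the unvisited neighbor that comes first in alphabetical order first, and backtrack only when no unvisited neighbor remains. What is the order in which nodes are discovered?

GY, PK, CB, FU, DC, KQ, CU, EB, MH, LU, VW, LV, LW, XG, ZR, WA, ZU

Visit GY
GY → PK
PK → CB
CB → FU
FU → DC
DC → KQ
KQ → CU
CU → EB
EB → MH
MH → LU
LU → VW
VW → LV
VW → LW
LW → XG
VW → ZR
ZR → WA
MH → ZU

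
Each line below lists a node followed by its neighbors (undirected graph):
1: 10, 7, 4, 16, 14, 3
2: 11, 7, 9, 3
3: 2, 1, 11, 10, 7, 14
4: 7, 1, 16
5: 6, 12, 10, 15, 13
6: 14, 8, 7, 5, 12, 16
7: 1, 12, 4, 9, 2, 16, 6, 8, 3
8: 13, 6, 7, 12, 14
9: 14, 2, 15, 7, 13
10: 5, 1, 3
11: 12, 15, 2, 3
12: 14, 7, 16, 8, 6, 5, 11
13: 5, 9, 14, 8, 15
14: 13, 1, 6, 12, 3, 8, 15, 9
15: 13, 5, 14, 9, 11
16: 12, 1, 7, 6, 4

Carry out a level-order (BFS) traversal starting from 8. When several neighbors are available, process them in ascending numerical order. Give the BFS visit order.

8 → 6 → 7 → 12 → 13 → 14 → 5 → 16 → 1 → 2 → 3 → 4 → 9 → 11 → 15 → 10

Visit 8; enqueue 6, 7, 12, 13, 14 → queue [6, 7, 12, 13, 14]
Visit 6; enqueue 5, 16 → queue [7, 12, 13, 14, 5, 16]
Visit 7; enqueue 1, 2, 3, 4, 9 → queue [12, 13, 14, 5, 16, 1, 2, 3, 4, 9]
Visit 12; enqueue 11 → queue [13, 14, 5, 16, 1, 2, 3, 4, 9, 11]
Visit 13; enqueue 15 → queue [14, 5, 16, 1, 2, 3, 4, 9, 11, 15]
Visit 14 → queue [5, 16, 1, 2, 3, 4, 9, 11, 15]
Visit 5; enqueue 10 → queue [16, 1, 2, 3, 4, 9, 11, 15, 10]
Visit 16 → queue [1, 2, 3, 4, 9, 11, 15, 10]
Visit 1 → queue [2, 3, 4, 9, 11, 15, 10]
Visit 2 → queue [3, 4, 9, 11, 15, 10]
Visit 3 → queue [4, 9, 11, 15, 10]
Visit 4 → queue [9, 11, 15, 10]
Visit 9 → queue [11, 15, 10]
Visit 11 → queue [15, 10]
Visit 15 → queue [10]
Visit 10 → queue []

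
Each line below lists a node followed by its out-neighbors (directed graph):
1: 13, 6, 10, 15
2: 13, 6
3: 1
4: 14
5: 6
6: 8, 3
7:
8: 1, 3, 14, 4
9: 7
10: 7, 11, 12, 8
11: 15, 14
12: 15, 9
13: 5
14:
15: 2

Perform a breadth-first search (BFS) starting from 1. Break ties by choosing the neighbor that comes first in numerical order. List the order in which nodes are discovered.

1, 6, 10, 13, 15, 3, 8, 7, 11, 12, 5, 2, 4, 14, 9

Visit 1; enqueue 6, 10, 13, 15 → queue [6, 10, 13, 15]
Visit 6; enqueue 3, 8 → queue [10, 13, 15, 3, 8]
Visit 10; enqueue 7, 11, 12 → queue [13, 15, 3, 8, 7, 11, 12]
Visit 13; enqueue 5 → queue [15, 3, 8, 7, 11, 12, 5]
Visit 15; enqueue 2 → queue [3, 8, 7, 11, 12, 5, 2]
Visit 3 → queue [8, 7, 11, 12, 5, 2]
Visit 8; enqueue 4, 14 → queue [7, 11, 12, 5, 2, 4, 14]
Visit 7 → queue [11, 12, 5, 2, 4, 14]
Visit 11 → queue [12, 5, 2, 4, 14]
Visit 12; enqueue 9 → queue [5, 2, 4, 14, 9]
Visit 5 → queue [2, 4, 14, 9]
Visit 2 → queue [4, 14, 9]
Visit 4 → queue [14, 9]
Visit 14 → queue [9]
Visit 9 → queue []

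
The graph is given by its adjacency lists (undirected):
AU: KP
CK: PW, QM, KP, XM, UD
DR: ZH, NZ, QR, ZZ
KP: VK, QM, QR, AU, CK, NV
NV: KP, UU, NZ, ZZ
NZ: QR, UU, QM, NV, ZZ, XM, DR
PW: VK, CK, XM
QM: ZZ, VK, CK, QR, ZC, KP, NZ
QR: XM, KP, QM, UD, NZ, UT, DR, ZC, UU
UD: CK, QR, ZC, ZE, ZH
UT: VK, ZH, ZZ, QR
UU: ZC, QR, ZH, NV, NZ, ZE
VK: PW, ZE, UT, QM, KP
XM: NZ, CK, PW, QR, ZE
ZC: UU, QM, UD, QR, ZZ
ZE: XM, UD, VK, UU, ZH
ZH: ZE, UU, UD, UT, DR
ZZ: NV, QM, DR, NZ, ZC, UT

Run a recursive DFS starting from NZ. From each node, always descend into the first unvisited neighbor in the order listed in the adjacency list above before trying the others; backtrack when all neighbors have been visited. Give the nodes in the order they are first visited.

Visit NZ
NZ → QR
QR → XM
XM → CK
CK → PW
PW → VK
VK → ZE
ZE → UD
UD → ZC
ZC → UU
UU → ZH
ZH → UT
UT → ZZ
ZZ → NV
NV → KP
KP → QM
KP → AU
ZZ → DR

NZ -> QR -> XM -> CK -> PW -> VK -> ZE -> UD -> ZC -> UU -> ZH -> UT -> ZZ -> NV -> KP -> QM -> AU -> DR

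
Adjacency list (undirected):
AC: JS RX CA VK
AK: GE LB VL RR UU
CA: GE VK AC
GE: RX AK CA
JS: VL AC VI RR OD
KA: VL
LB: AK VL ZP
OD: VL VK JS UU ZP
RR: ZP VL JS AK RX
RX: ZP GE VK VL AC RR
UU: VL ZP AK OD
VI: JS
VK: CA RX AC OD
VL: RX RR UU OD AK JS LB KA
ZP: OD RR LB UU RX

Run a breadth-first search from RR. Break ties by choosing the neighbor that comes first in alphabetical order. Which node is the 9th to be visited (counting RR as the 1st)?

Visit RR; enqueue AK, JS, RX, VL, ZP → queue [AK, JS, RX, VL, ZP]
Visit AK; enqueue GE, LB, UU → queue [JS, RX, VL, ZP, GE, LB, UU]
Visit JS; enqueue AC, OD, VI → queue [RX, VL, ZP, GE, LB, UU, AC, OD, VI]
Visit RX; enqueue VK → queue [VL, ZP, GE, LB, UU, AC, OD, VI, VK]
Visit VL; enqueue KA → queue [ZP, GE, LB, UU, AC, OD, VI, VK, KA]
Visit ZP → queue [GE, LB, UU, AC, OD, VI, VK, KA]
Visit GE; enqueue CA → queue [LB, UU, AC, OD, VI, VK, KA, CA]
Visit LB → queue [UU, AC, OD, VI, VK, KA, CA]
Visit UU → queue [AC, OD, VI, VK, KA, CA]
Visit AC → queue [OD, VI, VK, KA, CA]
Visit OD → queue [VI, VK, KA, CA]
Visit VI → queue [VK, KA, CA]
Visit VK → queue [KA, CA]
Visit KA → queue [CA]
Visit CA → queue []

Visit order: RR, AK, JS, RX, VL, ZP, GE, LB, UU, AC, OD, VI, VK, KA, CA

UU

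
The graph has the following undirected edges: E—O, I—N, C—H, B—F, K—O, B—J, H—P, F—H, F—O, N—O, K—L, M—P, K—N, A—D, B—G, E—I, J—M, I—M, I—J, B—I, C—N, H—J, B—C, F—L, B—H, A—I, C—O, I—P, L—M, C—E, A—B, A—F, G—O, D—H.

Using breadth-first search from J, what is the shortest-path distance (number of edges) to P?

2

Level 0: J
Level 1: B, H, I, M
Level 2: A, C, D, E, F, G, L, N, P
Level 3: K, O
P first appears at level 2.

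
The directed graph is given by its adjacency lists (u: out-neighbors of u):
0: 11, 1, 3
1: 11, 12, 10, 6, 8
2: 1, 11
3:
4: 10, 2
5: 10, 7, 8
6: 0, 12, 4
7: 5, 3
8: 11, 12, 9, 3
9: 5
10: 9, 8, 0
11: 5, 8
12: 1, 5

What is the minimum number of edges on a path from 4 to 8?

2

Level 0: 4
Level 1: 2, 10
Level 2: 0, 1, 8, 9, 11
Level 3: 3, 5, 6, 12
Level 4: 7
8 first appears at level 2.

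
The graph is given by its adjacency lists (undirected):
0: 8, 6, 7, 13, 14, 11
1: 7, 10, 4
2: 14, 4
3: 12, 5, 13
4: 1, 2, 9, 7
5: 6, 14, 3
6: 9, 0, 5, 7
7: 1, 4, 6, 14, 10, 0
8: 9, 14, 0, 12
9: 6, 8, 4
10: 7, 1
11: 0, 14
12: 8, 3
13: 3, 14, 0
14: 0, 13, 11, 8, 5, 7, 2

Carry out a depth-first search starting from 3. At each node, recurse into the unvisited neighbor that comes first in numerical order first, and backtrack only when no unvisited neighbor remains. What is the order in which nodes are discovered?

3, 5, 6, 0, 7, 1, 4, 2, 14, 8, 9, 12, 11, 13, 10

Visit 3
3 → 5
5 → 6
6 → 0
0 → 7
7 → 1
1 → 4
4 → 2
2 → 14
14 → 8
8 → 9
8 → 12
14 → 11
14 → 13
1 → 10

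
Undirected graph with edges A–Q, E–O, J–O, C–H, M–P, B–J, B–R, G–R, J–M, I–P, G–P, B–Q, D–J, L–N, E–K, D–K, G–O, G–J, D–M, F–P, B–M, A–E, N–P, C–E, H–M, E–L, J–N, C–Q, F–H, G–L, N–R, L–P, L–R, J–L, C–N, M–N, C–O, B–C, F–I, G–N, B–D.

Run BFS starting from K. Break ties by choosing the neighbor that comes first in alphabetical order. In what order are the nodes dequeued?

K D E B J M A C L O Q R G N H P F I

Visit K; enqueue D, E → queue [D, E]
Visit D; enqueue B, J, M → queue [E, B, J, M]
Visit E; enqueue A, C, L, O → queue [B, J, M, A, C, L, O]
Visit B; enqueue Q, R → queue [J, M, A, C, L, O, Q, R]
Visit J; enqueue G, N → queue [M, A, C, L, O, Q, R, G, N]
Visit M; enqueue H, P → queue [A, C, L, O, Q, R, G, N, H, P]
Visit A → queue [C, L, O, Q, R, G, N, H, P]
Visit C → queue [L, O, Q, R, G, N, H, P]
Visit L → queue [O, Q, R, G, N, H, P]
Visit O → queue [Q, R, G, N, H, P]
Visit Q → queue [R, G, N, H, P]
Visit R → queue [G, N, H, P]
Visit G → queue [N, H, P]
Visit N → queue [H, P]
Visit H; enqueue F → queue [P, F]
Visit P; enqueue I → queue [F, I]
Visit F → queue [I]
Visit I → queue []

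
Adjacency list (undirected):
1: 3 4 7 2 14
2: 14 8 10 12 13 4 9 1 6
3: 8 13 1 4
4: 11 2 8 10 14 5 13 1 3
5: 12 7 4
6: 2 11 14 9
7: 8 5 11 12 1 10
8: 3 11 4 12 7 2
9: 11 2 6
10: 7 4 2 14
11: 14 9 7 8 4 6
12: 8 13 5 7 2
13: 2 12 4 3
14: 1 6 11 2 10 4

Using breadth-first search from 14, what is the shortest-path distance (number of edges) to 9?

2

Level 0: 14
Level 1: 1, 2, 4, 6, 10, 11
Level 2: 3, 5, 7, 8, 9, 12, 13
9 first appears at level 2.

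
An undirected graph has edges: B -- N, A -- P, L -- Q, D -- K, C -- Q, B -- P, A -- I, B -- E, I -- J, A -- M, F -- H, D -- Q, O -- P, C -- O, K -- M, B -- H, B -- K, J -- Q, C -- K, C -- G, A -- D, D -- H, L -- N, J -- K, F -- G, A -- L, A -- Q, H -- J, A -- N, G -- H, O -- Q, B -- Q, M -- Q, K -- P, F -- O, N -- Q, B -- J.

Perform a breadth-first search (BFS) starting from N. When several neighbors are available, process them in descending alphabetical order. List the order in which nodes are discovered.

Visit N; enqueue Q, L, B, A → queue [Q, L, B, A]
Visit Q; enqueue O, M, J, D, C → queue [L, B, A, O, M, J, D, C]
Visit L → queue [B, A, O, M, J, D, C]
Visit B; enqueue P, K, H, E → queue [A, O, M, J, D, C, P, K, H, E]
Visit A; enqueue I → queue [O, M, J, D, C, P, K, H, E, I]
Visit O; enqueue F → queue [M, J, D, C, P, K, H, E, I, F]
Visit M → queue [J, D, C, P, K, H, E, I, F]
Visit J → queue [D, C, P, K, H, E, I, F]
Visit D → queue [C, P, K, H, E, I, F]
Visit C; enqueue G → queue [P, K, H, E, I, F, G]
Visit P → queue [K, H, E, I, F, G]
Visit K → queue [H, E, I, F, G]
Visit H → queue [E, I, F, G]
Visit E → queue [I, F, G]
Visit I → queue [F, G]
Visit F → queue [G]
Visit G → queue []

N → Q → L → B → A → O → M → J → D → C → P → K → H → E → I → F → G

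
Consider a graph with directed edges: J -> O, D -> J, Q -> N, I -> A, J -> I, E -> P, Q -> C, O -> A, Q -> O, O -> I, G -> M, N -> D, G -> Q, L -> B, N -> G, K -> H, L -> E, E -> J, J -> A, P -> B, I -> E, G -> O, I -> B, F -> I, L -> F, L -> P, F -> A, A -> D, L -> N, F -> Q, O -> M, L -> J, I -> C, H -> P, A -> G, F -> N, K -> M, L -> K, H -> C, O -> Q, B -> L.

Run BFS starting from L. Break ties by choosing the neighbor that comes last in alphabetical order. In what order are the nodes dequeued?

Visit L; enqueue P, N, K, J, F, E, B → queue [P, N, K, J, F, E, B]
Visit P → queue [N, K, J, F, E, B]
Visit N; enqueue G, D → queue [K, J, F, E, B, G, D]
Visit K; enqueue M, H → queue [J, F, E, B, G, D, M, H]
Visit J; enqueue O, I, A → queue [F, E, B, G, D, M, H, O, I, A]
Visit F; enqueue Q → queue [E, B, G, D, M, H, O, I, A, Q]
Visit E → queue [B, G, D, M, H, O, I, A, Q]
Visit B → queue [G, D, M, H, O, I, A, Q]
Visit G → queue [D, M, H, O, I, A, Q]
Visit D → queue [M, H, O, I, A, Q]
Visit M → queue [H, O, I, A, Q]
Visit H; enqueue C → queue [O, I, A, Q, C]
Visit O → queue [I, A, Q, C]
Visit I → queue [A, Q, C]
Visit A → queue [Q, C]
Visit Q → queue [C]
Visit C → queue []

L, P, N, K, J, F, E, B, G, D, M, H, O, I, A, Q, C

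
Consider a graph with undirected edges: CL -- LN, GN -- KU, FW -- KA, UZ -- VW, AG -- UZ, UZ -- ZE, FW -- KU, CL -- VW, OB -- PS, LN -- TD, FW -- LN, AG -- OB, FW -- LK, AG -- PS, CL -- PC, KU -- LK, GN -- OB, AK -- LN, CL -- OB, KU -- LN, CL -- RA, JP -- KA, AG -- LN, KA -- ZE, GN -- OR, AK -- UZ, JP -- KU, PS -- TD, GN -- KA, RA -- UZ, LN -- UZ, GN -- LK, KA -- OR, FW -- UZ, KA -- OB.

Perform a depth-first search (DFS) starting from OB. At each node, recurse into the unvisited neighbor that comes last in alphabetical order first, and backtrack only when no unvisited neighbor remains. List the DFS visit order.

Visit OB
OB → PS
PS → TD
TD → LN
LN → UZ
UZ → ZE
ZE → KA
KA → OR
OR → GN
GN → LK
LK → KU
KU → JP
KU → FW
UZ → VW
VW → CL
CL → RA
CL → PC
UZ → AK
UZ → AG

OB → PS → TD → LN → UZ → ZE → KA → OR → GN → LK → KU → JP → FW → VW → CL → RA → PC → AK → AG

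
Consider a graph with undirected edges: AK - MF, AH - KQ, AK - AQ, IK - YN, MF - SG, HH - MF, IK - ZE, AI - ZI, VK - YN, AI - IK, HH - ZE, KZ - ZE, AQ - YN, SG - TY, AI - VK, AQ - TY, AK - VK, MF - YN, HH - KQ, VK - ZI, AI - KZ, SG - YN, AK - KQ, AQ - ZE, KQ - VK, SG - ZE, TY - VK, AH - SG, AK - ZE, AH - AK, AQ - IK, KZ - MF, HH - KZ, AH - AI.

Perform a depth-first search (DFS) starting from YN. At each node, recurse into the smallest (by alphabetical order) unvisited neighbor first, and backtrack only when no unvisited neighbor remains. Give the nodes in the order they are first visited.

YN -> AQ -> AK -> AH -> AI -> IK -> ZE -> HH -> KQ -> VK -> TY -> SG -> MF -> KZ -> ZI

Visit YN
YN → AQ
AQ → AK
AK → AH
AH → AI
AI → IK
IK → ZE
ZE → HH
HH → KQ
KQ → VK
VK → TY
TY → SG
SG → MF
MF → KZ
VK → ZI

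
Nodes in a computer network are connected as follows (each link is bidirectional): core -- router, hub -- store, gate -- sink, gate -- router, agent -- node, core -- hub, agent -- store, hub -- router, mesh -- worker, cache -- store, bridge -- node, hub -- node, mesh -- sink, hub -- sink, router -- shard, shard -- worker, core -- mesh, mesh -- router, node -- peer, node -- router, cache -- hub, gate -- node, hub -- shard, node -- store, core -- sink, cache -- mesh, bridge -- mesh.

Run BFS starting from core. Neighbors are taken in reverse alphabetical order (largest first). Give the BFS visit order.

Visit core; enqueue sink, router, mesh, hub → queue [sink, router, mesh, hub]
Visit sink; enqueue gate → queue [router, mesh, hub, gate]
Visit router; enqueue shard, node → queue [mesh, hub, gate, shard, node]
Visit mesh; enqueue worker, cache, bridge → queue [hub, gate, shard, node, worker, cache, bridge]
Visit hub; enqueue store → queue [gate, shard, node, worker, cache, bridge, store]
Visit gate → queue [shard, node, worker, cache, bridge, store]
Visit shard → queue [node, worker, cache, bridge, store]
Visit node; enqueue peer, agent → queue [worker, cache, bridge, store, peer, agent]
Visit worker → queue [cache, bridge, store, peer, agent]
Visit cache → queue [bridge, store, peer, agent]
Visit bridge → queue [store, peer, agent]
Visit store → queue [peer, agent]
Visit peer → queue [agent]
Visit agent → queue []

core, sink, router, mesh, hub, gate, shard, node, worker, cache, bridge, store, peer, agent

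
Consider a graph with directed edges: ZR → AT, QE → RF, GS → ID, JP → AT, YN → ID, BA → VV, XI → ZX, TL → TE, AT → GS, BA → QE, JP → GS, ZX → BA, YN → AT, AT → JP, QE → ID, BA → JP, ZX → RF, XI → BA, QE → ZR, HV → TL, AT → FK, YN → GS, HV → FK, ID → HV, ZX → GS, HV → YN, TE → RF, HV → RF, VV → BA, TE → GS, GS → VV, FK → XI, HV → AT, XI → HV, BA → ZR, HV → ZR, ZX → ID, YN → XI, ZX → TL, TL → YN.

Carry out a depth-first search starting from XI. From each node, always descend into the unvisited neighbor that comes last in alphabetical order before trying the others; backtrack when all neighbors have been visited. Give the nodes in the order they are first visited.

XI, ZX, TL, YN, ID, HV, ZR, AT, JP, GS, VV, BA, QE, RF, FK, TE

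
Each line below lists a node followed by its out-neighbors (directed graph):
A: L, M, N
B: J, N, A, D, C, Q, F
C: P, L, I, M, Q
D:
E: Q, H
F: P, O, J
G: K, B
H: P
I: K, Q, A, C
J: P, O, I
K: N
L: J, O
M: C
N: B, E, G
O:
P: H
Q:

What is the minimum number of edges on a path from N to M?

Level 0: N
Level 1: B, E, G
Level 2: A, C, D, F, H, J, K, Q
Level 3: I, L, M, O, P
M first appears at level 3.

3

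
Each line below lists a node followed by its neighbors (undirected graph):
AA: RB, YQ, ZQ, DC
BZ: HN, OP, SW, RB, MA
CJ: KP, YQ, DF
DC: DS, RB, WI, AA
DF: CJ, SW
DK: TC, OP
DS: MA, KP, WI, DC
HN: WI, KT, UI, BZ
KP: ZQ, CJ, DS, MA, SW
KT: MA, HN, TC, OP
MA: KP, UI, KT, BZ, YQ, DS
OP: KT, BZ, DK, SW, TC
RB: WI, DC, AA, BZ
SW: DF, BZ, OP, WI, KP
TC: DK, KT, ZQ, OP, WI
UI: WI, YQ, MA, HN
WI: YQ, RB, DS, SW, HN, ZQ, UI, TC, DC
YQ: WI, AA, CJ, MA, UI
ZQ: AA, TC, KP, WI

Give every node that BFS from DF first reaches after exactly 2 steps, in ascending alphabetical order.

BZ, KP, OP, WI, YQ

Level 0: DF
Level 1: CJ, SW
Level 2: BZ, KP, OP, WI, YQ
Level 3: AA, DC, DK, DS, HN, KT, MA, RB, TC, UI, ZQ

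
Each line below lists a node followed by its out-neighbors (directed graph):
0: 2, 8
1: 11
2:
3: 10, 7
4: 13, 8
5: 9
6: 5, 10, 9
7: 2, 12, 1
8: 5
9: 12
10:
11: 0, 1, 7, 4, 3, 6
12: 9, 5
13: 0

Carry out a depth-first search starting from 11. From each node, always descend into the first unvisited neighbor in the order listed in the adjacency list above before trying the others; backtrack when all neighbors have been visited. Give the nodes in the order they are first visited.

11, 0, 2, 8, 5, 9, 12, 1, 7, 4, 13, 3, 10, 6

Visit 11
11 → 0
0 → 2
0 → 8
8 → 5
5 → 9
9 → 12
11 → 1
11 → 7
11 → 4
4 → 13
11 → 3
3 → 10
11 → 6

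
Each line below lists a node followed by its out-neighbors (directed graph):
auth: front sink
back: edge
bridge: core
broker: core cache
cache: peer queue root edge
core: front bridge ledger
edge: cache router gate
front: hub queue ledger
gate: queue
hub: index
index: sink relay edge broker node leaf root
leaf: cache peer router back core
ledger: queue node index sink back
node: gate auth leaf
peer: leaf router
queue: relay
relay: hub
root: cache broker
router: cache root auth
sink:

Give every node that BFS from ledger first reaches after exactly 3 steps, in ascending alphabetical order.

Level 0: ledger
Level 1: back, index, node, queue, sink
Level 2: auth, broker, edge, gate, leaf, relay, root
Level 3: cache, core, front, hub, peer, router
Level 4: bridge

cache, core, front, hub, peer, router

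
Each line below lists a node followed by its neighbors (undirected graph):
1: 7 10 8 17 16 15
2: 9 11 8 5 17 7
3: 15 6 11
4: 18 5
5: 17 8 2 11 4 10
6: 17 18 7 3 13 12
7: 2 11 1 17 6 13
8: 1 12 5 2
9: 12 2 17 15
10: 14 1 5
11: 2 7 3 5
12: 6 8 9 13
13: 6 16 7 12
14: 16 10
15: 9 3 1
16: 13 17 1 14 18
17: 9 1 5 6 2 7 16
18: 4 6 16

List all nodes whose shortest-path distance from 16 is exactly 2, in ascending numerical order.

2, 4, 5, 6, 7, 8, 9, 10, 12, 15

Level 0: 16
Level 1: 1, 13, 14, 17, 18
Level 2: 2, 4, 5, 6, 7, 8, 9, 10, 12, 15
Level 3: 3, 11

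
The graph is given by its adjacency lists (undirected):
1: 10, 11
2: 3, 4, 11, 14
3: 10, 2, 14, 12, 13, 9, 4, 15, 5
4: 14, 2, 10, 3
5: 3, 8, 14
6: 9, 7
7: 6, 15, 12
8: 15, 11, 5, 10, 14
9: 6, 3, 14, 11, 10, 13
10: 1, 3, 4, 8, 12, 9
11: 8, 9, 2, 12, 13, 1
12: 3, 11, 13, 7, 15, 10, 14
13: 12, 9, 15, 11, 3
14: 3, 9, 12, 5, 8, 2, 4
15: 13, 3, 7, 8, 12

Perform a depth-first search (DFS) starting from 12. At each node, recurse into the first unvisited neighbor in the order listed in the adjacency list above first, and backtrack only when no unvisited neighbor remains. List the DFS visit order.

12 -> 3 -> 10 -> 1 -> 11 -> 8 -> 15 -> 13 -> 9 -> 6 -> 7 -> 14 -> 5 -> 2 -> 4

Visit 12
12 → 3
3 → 10
10 → 1
1 → 11
11 → 8
8 → 15
15 → 13
13 → 9
9 → 6
6 → 7
9 → 14
14 → 5
14 → 2
2 → 4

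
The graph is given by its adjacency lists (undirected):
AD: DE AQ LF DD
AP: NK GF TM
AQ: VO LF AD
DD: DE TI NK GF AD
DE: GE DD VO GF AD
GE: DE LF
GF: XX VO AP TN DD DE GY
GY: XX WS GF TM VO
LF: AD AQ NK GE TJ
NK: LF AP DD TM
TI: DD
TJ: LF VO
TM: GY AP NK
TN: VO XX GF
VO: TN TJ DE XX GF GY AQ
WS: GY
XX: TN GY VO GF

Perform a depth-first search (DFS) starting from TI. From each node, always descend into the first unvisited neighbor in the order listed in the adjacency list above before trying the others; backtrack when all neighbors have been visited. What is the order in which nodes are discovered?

Visit TI
TI → DD
DD → DE
DE → GE
GE → LF
LF → AD
AD → AQ
AQ → VO
VO → TN
TN → XX
XX → GY
GY → WS
GY → GF
GF → AP
AP → NK
NK → TM
VO → TJ

TI DD DE GE LF AD AQ VO TN XX GY WS GF AP NK TM TJ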